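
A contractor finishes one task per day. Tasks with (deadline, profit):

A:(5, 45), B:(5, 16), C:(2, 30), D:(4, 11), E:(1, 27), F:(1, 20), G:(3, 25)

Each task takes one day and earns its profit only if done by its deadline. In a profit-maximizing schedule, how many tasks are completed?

Profit order: A=45 C=30 E=27 G=25 F=20 B=16 D=11
Assign: A→slot 5, C→slot 2, E→slot 1, G→slot 3, F skipped, B→slot 4, D skipped.
Slots: [1:E] [2:C] [3:G] [4:B] [5:A]
5 of 7 scheduled.

5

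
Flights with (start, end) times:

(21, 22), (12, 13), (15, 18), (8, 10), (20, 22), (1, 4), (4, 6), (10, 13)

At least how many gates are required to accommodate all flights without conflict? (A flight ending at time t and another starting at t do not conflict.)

The answer is the maximum number of intervals overlapping at any instant.
Events (time:±→running): 1:+→1 4:-→0 4:+→1 6:-→0 8:+→1 10:-→0 10:+→1 12:+→2 … peak 2.

2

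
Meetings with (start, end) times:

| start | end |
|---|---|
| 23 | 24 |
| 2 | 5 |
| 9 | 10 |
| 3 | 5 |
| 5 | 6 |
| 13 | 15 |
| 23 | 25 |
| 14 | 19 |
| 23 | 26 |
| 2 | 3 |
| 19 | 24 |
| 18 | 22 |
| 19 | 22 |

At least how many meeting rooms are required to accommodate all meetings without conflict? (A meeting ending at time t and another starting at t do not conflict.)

The answer is the maximum number of intervals overlapping at any instant.
Events (time:±→running): 2:+→1 2:+→2 3:-→1 3:+→2 5:-→1 5:-→0 5:+→1 6:-→0 9:+→1 10:-→0 13:+→1 14:+→2 15:-→1 18:+→2 19:-→1 19:+→2 19:+→3 22:-→2 22:-→1 23:+→2 23:+→3 23:+→4 … peak 4.

4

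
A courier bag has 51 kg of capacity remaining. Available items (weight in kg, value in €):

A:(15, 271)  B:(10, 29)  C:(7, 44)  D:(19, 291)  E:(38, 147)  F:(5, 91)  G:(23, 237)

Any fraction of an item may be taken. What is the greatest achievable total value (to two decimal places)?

Greedy by value/weight ratio, highest first.
Order: F (91/5=18.20) > A (271/15=18.07) > D (291/19=15.32) > G (237/23=10.30) > C (44/7=6.29) > E (147/38=3.87) > B (29/10=2.90)
Fill: take F (5 @ 91) → take A (15 @ 271) → take D (19 @ 291) → take 12/23 of G → 123.65; 51/51 used.
Total value = 776.65

776.65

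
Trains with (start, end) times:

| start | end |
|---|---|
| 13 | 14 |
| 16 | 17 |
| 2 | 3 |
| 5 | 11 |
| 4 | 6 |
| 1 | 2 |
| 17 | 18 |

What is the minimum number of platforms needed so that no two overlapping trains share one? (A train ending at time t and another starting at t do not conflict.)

2

starts: [1, 2, 4, 5, 13, 16, 17]
ends:   [2, 3, 6, 11, 14, 17, 18]
s1→1 e2→0 s2→1 e3→0 s4→1 s5→2  — peak 2.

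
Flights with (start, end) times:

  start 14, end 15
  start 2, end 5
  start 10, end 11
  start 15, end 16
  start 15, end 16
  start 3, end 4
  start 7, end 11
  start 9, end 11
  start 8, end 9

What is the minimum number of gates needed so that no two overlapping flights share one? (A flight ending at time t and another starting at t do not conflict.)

Count concurrent intervals with a sweep; the peak is the room count.
Events (time:±→running): 2:+→1 3:+→2 4:-→1 5:-→0 7:+→1 8:+→2 9:-→1 9:+→2 10:+→3 … peak 3.

3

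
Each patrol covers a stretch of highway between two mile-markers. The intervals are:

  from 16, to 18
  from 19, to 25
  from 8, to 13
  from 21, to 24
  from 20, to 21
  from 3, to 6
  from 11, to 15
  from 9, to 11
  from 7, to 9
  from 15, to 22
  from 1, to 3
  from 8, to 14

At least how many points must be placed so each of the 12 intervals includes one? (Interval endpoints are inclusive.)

Sort by right endpoint; whenever an interval is uncovered, place a point at its right end.
By right end: [1,3]  [3,6]  [7,9]  [9,11]  [8,13]  [8,14]  [11,15]  [16,18]  [20,21]  [15,22]  [21,24]  [19,25]
[1,3] uncovered → point at 3; [7,9] uncovered → point at 9; [11,15] uncovered → point at 15; [16,18] uncovered → point at 18; [20,21] uncovered → point at 21.
Points: 3, 9, 15, 18, 21 (5 total).

5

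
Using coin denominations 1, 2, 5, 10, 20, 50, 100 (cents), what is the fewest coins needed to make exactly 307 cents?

Use the largest denomination that fits, subtract, and repeat.
307 = 3×100 + 1×5 + 1×2
Total coins = 3 + 1 + 1 = 5

5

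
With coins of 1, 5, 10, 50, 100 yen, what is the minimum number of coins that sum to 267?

7

267 = 2×100 + 1×50 + 1×10 + 1×5 + 2×1
Total coins = 2 + 1 + 1 + 1 + 2 = 7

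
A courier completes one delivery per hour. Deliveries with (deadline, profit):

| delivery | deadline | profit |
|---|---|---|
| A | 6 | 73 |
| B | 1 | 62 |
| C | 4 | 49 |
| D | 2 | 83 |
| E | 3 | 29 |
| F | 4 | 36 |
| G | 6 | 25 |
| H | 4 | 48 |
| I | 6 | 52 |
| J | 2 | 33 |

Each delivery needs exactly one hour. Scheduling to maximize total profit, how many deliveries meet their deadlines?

6

By profit: D(d2,83), A(d6,73), B(d1,62), I(d6,52), C(d4,49), H(d4,48), F(d4,36), J(d2,33), E(d3,29), G(d6,25)
D→slot 2; A→slot 6; B→slot 1; I→slot 5; C→slot 4; H→slot 3; F skipped; J skipped; E skipped; G skipped.
6 of 10 scheduled.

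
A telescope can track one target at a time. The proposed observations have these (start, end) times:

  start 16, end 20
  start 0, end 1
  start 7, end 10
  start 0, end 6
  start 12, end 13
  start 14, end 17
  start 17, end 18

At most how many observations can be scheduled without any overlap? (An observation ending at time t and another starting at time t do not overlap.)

Greedy by earliest finish: after sorting by end time, pick each interval compatible with the last pick.
Sorted by end: (0,1)  (0,6)  (7,10)  (12,13)  (14,17)  (17,18)  (16,20)
take (0,1); skip (0,6); take (7,10); take (12,13); take (14,17); take (17,18).
Selected 5 observations.

5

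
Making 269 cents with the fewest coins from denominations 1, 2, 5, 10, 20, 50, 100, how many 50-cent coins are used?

269 − 2×100→69 − 1×50→19 − 1×10→9 − 1×5→4 − 2×2→0
Count of 50: 1

1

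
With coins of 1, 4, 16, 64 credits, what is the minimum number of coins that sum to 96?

Greedy: take as many of the largest coin as possible, then repeat with the remainder.
96 − 1×64→32 − 2×16→0
Total coins = 1 + 2 = 3

3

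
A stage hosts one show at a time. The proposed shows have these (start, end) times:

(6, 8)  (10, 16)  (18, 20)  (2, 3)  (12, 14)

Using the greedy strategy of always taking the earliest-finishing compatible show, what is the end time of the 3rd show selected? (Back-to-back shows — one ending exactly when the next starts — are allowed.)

14

Sort by end time and greedily take each interval whose start is ≥ the last chosen end.
By end time: (2,3), (6,8), (12,14), (10,16), (18,20).
Pick (2,3); next start ≥ 3 → (6,8); next start ≥ 8 → (12,14); next start ≥ 14 → (18,20).
Selected: (2,3) (6,8) (12,14) (18,20)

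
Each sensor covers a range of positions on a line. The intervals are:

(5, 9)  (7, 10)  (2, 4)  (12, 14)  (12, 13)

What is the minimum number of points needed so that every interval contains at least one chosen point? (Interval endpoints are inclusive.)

Sort by right endpoint; whenever an interval is uncovered, place a point at its right end.
Sorted: [2,4] [5,9] [7,10] [12,13] [12,14]
{[2,4]} hit by 4; {[5,9],[7,10]} hit by 9; {[12,13],[12,14]} hit by 13.
Points: 4, 9, 13 (3 total).

3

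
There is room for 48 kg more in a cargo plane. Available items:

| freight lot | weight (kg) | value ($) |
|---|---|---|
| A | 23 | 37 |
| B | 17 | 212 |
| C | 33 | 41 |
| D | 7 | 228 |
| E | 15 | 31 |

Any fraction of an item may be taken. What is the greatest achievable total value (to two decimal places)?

Ratios (sorted): D 32.57, B 12.47, E 2.07, A 1.61, C 1.24
take D (7 @ 228); take B (17 @ 212); take E (15 @ 31); take 9/23 of A → 14.48. Capacity used 48/48.
Total value = 485.48

485.48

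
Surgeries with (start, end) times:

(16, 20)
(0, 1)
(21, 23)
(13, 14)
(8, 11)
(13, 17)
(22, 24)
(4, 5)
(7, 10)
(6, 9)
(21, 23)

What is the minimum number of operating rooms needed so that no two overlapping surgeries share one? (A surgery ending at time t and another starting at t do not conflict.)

Count concurrent intervals with a sweep; the peak is the room count.
starts: [0, 4, 6, 7, 8, 13, 13, 16, 21, 21, 22]
ends:   [1, 5, 9, 10, 11, 14, 17, 20, 23, 23, 24]
s0→1 e1→0 s4→1 e5→0 s6→1 s7→2 s8→3  — peak 3.

3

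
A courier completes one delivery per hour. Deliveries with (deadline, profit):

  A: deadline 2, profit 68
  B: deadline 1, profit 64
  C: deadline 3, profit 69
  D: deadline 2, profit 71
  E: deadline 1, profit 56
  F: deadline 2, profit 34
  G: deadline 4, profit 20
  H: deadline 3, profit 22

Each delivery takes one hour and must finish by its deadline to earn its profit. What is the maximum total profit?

228

Take jobs in profit order; each goes to the latest open slot no later than its deadline.
By profit: D(d2,71), C(d3,69), A(d2,68), B(d1,64), E(d1,56), F(d2,34), H(d3,22), G(d4,20)
D→slot 2; C→slot 3; A→slot 1; B skipped; E skipped; F skipped; H skipped; G→slot 4.
Profit = 68 + 71 + 69 + 20 = 228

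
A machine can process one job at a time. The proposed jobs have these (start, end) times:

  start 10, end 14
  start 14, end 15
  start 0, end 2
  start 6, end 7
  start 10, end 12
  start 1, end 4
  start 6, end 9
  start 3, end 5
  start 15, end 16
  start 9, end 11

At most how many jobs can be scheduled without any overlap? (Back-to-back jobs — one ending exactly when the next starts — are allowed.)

By end time: (0,2), (1,4), (3,5), (6,7), (6,9), (9,11), (10,12), (10,14), (14,15), (15,16).
Pick (0,2); next start ≥ 2 → (3,5); next start ≥ 5 → (6,7); next start ≥ 7 → (9,11); next start ≥ 11 → (14,15); next start ≥ 15 → (15,16).
Selected 6 jobs.

6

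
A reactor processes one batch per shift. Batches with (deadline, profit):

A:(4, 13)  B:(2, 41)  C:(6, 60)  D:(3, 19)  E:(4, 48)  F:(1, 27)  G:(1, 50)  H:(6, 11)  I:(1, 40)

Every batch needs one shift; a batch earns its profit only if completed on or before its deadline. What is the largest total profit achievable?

229

By profit: C(d6,60), G(d1,50), E(d4,48), B(d2,41), I(d1,40), F(d1,27), D(d3,19), A(d4,13), H(d6,11)
C→slot 6; G→slot 1; E→slot 4; B→slot 2; I skipped; F skipped; D→slot 3; A skipped; H→slot 5.
Profit = 50 + 41 + 19 + 48 + 11 + 60 = 229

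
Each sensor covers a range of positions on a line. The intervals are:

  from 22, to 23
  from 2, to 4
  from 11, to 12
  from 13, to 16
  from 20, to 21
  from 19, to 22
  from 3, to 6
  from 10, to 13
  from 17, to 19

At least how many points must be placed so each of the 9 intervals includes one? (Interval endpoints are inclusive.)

Sort by right endpoint; whenever an interval is uncovered, place a point at its right end.
By right end: [2,4]  [3,6]  [11,12]  [10,13]  [13,16]  [17,19]  [20,21]  [19,22]  [22,23]
[2,4] uncovered → point at 4; [11,12] uncovered → point at 12; [13,16] uncovered → point at 16; [17,19] uncovered → point at 19; [20,21] uncovered → point at 21; [22,23] uncovered → point at 23.
Points: 4, 12, 16, 19, 21, 23 (6 total).

6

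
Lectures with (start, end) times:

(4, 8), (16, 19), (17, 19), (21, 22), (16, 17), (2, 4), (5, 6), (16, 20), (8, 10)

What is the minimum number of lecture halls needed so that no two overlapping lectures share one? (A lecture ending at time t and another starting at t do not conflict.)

starts: [2, 4, 5, 8, 16, 16, 16, 17, 21]
ends:   [4, 6, 8, 10, 17, 19, 19, 20, 22]
s2→1 e4→0 s4→1 s5→2 e6→1 e8→0 s8→1 e10→0 s16→1 s16→2 s16→3  — peak 3.

3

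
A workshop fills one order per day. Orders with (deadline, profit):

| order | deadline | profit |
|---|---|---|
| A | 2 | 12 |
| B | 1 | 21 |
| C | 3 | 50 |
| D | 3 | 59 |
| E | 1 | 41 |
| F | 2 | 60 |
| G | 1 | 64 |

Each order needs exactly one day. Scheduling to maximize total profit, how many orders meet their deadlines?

3

Profit order: G=64 F=60 D=59 C=50 E=41 B=21 A=12
Assign: G→slot 1, F→slot 2, D→slot 3, C skipped, E skipped, B skipped, A skipped.
Slots: [1:G] [2:F] [3:D]
3 of 7 scheduled.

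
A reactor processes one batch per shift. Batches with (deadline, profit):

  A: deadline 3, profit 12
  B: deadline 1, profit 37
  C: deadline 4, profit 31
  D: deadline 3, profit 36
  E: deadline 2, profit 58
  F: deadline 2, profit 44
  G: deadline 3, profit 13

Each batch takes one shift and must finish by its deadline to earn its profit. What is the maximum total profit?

169

Take jobs in profit order; each goes to the latest open slot no later than its deadline.
Profit order: E=58 F=44 B=37 D=36 C=31 G=13 A=12
Assign: E→slot 2, F→slot 1, B skipped, D→slot 3, C→slot 4, G skipped, A skipped.
Slots: [1:F] [2:E] [3:D] [4:C]
Profit = 44 + 58 + 36 + 31 = 169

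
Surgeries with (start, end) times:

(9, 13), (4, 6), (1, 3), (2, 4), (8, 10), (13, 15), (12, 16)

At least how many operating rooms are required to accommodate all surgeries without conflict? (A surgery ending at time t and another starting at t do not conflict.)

2

starts: [1, 2, 4, 8, 9, 12, 13]
ends:   [3, 4, 6, 10, 13, 15, 16]
s1→1 s2→2  — peak 2.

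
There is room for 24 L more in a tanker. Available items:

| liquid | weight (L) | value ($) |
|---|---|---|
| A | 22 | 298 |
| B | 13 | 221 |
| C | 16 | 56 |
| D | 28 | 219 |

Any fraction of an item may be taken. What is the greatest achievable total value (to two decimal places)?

Greedy by value/weight ratio, highest first.
Order: B (221/13=17.00) > A (298/22=13.55) > D (219/28=7.82) > C (56/16=3.50)
Fill: take B (13 @ 221) → take 11/22 of A → 149.00; 24/24 used.
Total value = 370.00

370.00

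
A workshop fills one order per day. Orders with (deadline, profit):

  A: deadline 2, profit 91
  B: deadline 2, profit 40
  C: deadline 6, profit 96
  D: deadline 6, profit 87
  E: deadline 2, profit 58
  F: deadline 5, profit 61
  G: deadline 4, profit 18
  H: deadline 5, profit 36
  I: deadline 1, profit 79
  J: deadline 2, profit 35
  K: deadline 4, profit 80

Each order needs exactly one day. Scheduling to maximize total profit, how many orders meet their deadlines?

By profit: C(d6,96), A(d2,91), D(d6,87), K(d4,80), I(d1,79), F(d5,61), E(d2,58), B(d2,40), H(d5,36), J(d2,35), G(d4,18)
C→slot 6; A→slot 2; D→slot 5; K→slot 4; I→slot 1; F→slot 3; E skipped; B skipped; H skipped; J skipped; G skipped.
6 of 11 scheduled.

6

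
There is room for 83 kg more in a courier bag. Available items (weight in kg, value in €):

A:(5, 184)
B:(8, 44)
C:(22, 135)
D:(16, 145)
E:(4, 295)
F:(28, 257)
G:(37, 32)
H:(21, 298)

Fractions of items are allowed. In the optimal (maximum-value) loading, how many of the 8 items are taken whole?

5

Sort by value per unit weight and fill in that order.
Ratios (sorted): E 73.75, A 36.80, H 14.19, F 9.18, D 9.06, C 6.14, B 5.50, G 0.86
take E (4 @ 295); take A (5 @ 184); take H (21 @ 298); take F (28 @ 257); take D (16 @ 145); take 9/22 of C → 55.23. Capacity used 83/83.
5 item(s) taken whole; one partial (take 9/22 of C).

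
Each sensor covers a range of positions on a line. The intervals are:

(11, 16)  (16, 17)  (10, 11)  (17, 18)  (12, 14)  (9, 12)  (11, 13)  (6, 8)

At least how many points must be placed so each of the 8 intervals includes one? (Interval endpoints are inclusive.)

4

By right end: [6,8]  [10,11]  [9,12]  [11,13]  [12,14]  [11,16]  [16,17]  [17,18]
[6,8] uncovered → point at 8; [10,11] uncovered → point at 11; [12,14] uncovered → point at 14; [16,17] uncovered → point at 17.
Points: 8, 11, 14, 17 (4 total).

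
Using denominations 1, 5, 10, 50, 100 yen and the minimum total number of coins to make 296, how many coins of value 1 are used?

296 − 2×100→96 − 1×50→46 − 4×10→6 − 1×5→1 − 1×1→0
Count of 1: 1

1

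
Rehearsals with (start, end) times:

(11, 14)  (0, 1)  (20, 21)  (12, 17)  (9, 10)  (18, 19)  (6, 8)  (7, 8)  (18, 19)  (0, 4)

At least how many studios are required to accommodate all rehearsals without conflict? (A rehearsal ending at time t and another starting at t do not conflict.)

Count concurrent intervals with a sweep; the peak is the room count.
Events (time:±→running): 0:+→1 0:+→2 … peak 2.

2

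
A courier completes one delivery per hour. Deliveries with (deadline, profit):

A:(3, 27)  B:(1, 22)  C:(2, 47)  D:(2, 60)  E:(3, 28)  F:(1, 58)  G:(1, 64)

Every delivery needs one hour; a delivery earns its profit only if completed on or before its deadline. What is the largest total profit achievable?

Sort by profit descending; place each in the latest free slot ≤ its deadline.
Profit order: G=64 D=60 F=58 C=47 E=28 A=27 B=22
Assign: G→slot 1, D→slot 2, F skipped, C skipped, E→slot 3, A skipped, B skipped.
Slots: [1:G] [2:D] [3:E]
Profit = 64 + 60 + 28 = 152

152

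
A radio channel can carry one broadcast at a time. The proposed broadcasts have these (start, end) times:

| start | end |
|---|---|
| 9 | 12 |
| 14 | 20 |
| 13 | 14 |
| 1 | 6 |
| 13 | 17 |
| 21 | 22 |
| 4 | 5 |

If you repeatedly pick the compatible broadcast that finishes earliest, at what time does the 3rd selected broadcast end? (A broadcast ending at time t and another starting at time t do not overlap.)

Order by finish time; keep every interval that doesn't clash with the previous kept one.
Sorted by end: (4,5)  (1,6)  (9,12)  (13,14)  (13,17)  (14,20)  (21,22)
take (4,5); take (9,12); take (13,14); take (14,20); take (21,22).
Selected: (4,5) (9,12) (13,14) (14,20) (21,22)

14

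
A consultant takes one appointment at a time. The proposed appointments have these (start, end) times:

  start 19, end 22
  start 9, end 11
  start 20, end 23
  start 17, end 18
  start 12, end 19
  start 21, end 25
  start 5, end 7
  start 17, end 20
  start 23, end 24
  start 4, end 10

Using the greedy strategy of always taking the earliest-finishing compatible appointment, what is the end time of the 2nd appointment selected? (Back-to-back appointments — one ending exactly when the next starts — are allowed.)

11

By end time: (5,7), (4,10), (9,11), (17,18), (12,19), (17,20), (19,22), (20,23), (23,24), (21,25).
Pick (5,7); next start ≥ 7 → (9,11); next start ≥ 11 → (17,18); next start ≥ 18 → (19,22); next start ≥ 22 → (23,24).
Selected: (5,7) (9,11) (17,18) (19,22) (23,24)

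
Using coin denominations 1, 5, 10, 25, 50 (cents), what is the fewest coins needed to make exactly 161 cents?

Greedy: take as many of the largest coin as possible, then repeat with the remainder.
161 = 3×50 + 1×10 + 1×1
Total coins = 3 + 1 + 1 = 5

5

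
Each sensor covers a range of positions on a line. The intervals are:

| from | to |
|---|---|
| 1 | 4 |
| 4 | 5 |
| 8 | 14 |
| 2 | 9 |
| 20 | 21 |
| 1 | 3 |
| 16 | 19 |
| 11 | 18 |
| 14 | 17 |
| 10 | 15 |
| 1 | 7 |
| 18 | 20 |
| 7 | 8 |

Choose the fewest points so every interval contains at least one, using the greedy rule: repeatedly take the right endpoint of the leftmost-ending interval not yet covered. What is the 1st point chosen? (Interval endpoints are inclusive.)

3

By right end: [1,3]  [1,4]  [4,5]  [1,7]  [7,8]  [2,9]  [8,14]  [10,15]  [14,17]  [11,18]  [16,19]  [18,20]  [20,21]
[1,3] uncovered → point at 3; [4,5] uncovered → point at 5; [7,8] uncovered → point at 8; [10,15] uncovered → point at 15; [16,19] uncovered → point at 19; [20,21] uncovered → point at 21.
Points: 3, 5, 8, 15, 19, 21 (6 total).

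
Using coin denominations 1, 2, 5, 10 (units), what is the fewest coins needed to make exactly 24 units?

4

Use the largest denomination that fits, subtract, and repeat.
24 − 2×10→4 − 2×2→0
Total coins = 2 + 2 = 4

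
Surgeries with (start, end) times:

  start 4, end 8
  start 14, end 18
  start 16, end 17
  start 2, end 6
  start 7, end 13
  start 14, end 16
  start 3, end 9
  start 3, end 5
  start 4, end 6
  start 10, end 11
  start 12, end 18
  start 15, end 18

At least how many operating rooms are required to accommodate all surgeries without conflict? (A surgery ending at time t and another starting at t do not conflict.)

5

Events (time:±→running): 2:+→1 3:+→2 3:+→3 4:+→4 4:+→5 … peak 5.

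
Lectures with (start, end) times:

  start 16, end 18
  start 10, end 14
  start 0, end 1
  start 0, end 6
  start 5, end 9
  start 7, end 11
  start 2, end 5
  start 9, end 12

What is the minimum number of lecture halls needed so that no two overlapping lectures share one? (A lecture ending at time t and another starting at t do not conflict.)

3

Count concurrent intervals with a sweep; the peak is the room count.
Events (time:±→running): 0:+→1 0:+→2 1:-→1 2:+→2 5:-→1 5:+→2 6:-→1 7:+→2 9:-→1 9:+→2 10:+→3 … peak 3.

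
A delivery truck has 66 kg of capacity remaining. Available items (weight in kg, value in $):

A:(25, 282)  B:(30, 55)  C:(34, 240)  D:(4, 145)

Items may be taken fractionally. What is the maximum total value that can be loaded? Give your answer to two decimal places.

Ratios (sorted): D 36.25, A 11.28, C 7.06, B 1.83
take D (4 @ 145); take A (25 @ 282); take C (34 @ 240); take 3/30 of B → 5.50. Capacity used 66/66.
Total value = 672.50

672.50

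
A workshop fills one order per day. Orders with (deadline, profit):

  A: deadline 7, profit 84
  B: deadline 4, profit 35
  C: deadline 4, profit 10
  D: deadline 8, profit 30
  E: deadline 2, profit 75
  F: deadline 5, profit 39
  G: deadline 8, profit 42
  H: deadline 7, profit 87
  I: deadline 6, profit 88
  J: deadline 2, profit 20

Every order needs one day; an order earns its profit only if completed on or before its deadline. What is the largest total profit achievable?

Profit order: I=88 H=87 A=84 E=75 G=42 F=39 B=35 D=30 J=20 C=10
Assign: I→slot 6, H→slot 7, A→slot 5, E→slot 2, G→slot 8, F→slot 4, B→slot 3, D→slot 1, J skipped, C skipped.
Slots: [1:D] [2:E] [3:B] [4:F] [5:A] [6:I] [7:H] [8:G]
Profit = 30 + 75 + 35 + 39 + 84 + 88 + 87 + 42 = 480

480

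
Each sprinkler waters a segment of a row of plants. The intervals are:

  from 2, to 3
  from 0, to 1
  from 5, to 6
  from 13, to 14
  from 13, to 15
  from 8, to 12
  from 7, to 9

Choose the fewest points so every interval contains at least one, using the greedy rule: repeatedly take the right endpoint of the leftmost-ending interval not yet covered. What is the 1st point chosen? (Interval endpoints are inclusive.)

Sort by right endpoint; whenever an interval is uncovered, place a point at its right end.
Sorted: [0,1] [2,3] [5,6] [7,9] [8,12] [13,14] [13,15]
{[0,1]} hit by 1; {[2,3]} hit by 3; {[5,6]} hit by 6; {[7,9],[8,12]} hit by 9; {[13,14],[13,15]} hit by 14.
Points: 1, 3, 6, 9, 14 (5 total).

1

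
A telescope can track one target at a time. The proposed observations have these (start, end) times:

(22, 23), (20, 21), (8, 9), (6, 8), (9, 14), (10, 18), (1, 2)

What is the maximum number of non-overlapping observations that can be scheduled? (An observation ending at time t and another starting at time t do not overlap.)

6

Greedy by earliest finish: after sorting by end time, pick each interval compatible with the last pick.
By end time: (1,2), (6,8), (8,9), (9,14), (10,18), (20,21), (22,23).
Pick (1,2); next start ≥ 2 → (6,8); next start ≥ 8 → (8,9); next start ≥ 9 → (9,14); next start ≥ 14 → (20,21); next start ≥ 21 → (22,23).
Selected 6 observations.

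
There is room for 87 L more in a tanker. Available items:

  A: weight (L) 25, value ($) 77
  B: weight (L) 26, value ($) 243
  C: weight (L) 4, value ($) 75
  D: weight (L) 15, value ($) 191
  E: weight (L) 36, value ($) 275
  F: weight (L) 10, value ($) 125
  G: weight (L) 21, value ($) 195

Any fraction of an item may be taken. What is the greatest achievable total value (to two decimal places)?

Ratios (sorted): C 18.75, D 12.73, F 12.50, B 9.35, G 9.29, E 7.64, A 3.08
take C (4 @ 75); take D (15 @ 191); take F (10 @ 125); take B (26 @ 243); take G (21 @ 195); take 11/36 of E → 84.03. Capacity used 87/87.
Total value = 913.03

913.03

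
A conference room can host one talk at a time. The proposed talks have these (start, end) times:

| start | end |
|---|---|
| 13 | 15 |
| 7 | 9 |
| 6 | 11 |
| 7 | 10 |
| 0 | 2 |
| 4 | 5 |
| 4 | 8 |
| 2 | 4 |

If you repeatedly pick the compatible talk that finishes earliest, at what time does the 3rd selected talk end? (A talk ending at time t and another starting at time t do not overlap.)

Greedy by earliest finish: after sorting by end time, pick each interval compatible with the last pick.
By end time: (0,2), (2,4), (4,5), (4,8), (7,9), (7,10), (6,11), (13,15).
Pick (0,2); next start ≥ 2 → (2,4); next start ≥ 4 → (4,5); next start ≥ 5 → (7,9); next start ≥ 9 → (13,15).
Selected: (0,2) (2,4) (4,5) (7,9) (13,15)

5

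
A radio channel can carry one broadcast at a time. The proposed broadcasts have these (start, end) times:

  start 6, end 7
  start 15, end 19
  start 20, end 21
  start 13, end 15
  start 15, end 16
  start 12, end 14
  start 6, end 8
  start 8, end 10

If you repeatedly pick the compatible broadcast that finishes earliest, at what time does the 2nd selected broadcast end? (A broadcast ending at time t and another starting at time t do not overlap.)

10

Sorted by end: (6,7)  (6,8)  (8,10)  (12,14)  (13,15)  (15,16)  (15,19)  (20,21)
take (6,7); skip (6,8); take (8,10); take (12,14); take (15,16); skip (15,19); take (20,21).
Selected: (6,7) (8,10) (12,14) (15,16) (20,21)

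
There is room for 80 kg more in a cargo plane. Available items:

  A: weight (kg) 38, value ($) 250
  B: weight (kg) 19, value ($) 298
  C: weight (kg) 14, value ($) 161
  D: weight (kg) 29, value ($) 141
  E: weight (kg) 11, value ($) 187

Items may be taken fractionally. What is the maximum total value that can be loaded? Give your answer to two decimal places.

Order: E (187/11=17.00) > B (298/19=15.68) > C (161/14=11.50) > A (250/38=6.58) > D (141/29=4.86)
Fill: take E (11 @ 187) → take B (19 @ 298) → take C (14 @ 161) → take 36/38 of A → 236.84; 80/80 used.
Total value = 882.84

882.84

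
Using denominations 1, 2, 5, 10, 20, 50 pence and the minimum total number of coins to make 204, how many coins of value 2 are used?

204 − 4×50→4 − 2×2→0
Count of 2: 2

2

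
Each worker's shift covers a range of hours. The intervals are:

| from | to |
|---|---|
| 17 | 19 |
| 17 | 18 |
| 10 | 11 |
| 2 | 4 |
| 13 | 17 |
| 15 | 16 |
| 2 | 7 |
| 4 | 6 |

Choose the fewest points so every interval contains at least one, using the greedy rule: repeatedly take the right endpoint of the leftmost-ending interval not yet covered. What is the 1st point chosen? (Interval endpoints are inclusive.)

4

Sort by right endpoint; whenever an interval is uncovered, place a point at its right end.
Sorted: [2,4] [4,6] [2,7] [10,11] [15,16] [13,17] [17,18] [17,19]
{[2,4],[4,6],[2,7]} hit by 4; {[10,11]} hit by 11; {[15,16],[13,17]} hit by 16; {[17,18],[17,19]} hit by 18.
Points: 4, 11, 16, 18 (4 total).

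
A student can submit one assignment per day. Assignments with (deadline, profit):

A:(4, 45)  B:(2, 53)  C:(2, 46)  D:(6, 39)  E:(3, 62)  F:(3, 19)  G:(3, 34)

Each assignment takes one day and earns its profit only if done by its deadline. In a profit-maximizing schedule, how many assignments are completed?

5

Profit order: E=62 B=53 C=46 A=45 D=39 G=34 F=19
Assign: E→slot 3, B→slot 2, C→slot 1, A→slot 4, D→slot 6, G skipped, F skipped.
Slots: [1:C] [2:B] [3:E] [4:A] [6:D]
5 of 7 scheduled.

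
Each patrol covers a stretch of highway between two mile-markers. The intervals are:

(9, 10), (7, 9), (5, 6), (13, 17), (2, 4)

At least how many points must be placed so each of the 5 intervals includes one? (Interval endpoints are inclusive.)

4

Process intervals by earliest right end; each time one isn't hit yet, stab at its right endpoint.
By right end: [2,4]  [5,6]  [7,9]  [9,10]  [13,17]
[2,4] uncovered → point at 4; [5,6] uncovered → point at 6; [7,9] uncovered → point at 9; [13,17] uncovered → point at 17.
Points: 4, 6, 9, 17 (4 total).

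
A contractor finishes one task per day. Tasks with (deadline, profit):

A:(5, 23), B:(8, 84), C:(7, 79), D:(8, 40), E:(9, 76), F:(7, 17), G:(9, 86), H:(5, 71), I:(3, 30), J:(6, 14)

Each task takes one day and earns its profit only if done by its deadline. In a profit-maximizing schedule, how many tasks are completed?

9

Sort by profit descending; place each in the latest free slot ≤ its deadline.
Profit order: G=86 B=84 C=79 E=76 H=71 D=40 I=30 A=23 F=17 J=14
Assign: G→slot 9, B→slot 8, C→slot 7, E→slot 6, H→slot 5, D→slot 4, I→slot 3, A→slot 2, F→slot 1, J skipped.
Slots: [1:F] [2:A] [3:I] [4:D] [5:H] [6:E] [7:C] [8:B] [9:G]
9 of 10 scheduled.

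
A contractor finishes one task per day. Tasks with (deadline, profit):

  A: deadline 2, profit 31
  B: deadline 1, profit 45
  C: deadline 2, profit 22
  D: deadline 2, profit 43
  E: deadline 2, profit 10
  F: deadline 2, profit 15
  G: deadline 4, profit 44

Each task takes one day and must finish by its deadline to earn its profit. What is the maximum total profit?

132

Profit order: B=45 G=44 D=43 A=31 C=22 F=15 E=10
Assign: B→slot 1, G→slot 4, D→slot 2, A skipped, C skipped, F skipped, E skipped.
Slots: [1:B] [2:D] [4:G]
Profit = 45 + 43 + 44 = 132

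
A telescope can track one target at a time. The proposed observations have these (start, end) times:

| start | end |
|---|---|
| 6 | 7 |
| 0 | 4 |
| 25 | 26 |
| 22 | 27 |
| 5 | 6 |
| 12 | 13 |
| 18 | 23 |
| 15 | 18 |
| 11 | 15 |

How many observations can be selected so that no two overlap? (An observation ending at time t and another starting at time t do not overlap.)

Sorted by end: (0,4)  (5,6)  (6,7)  (12,13)  (11,15)  (15,18)  (18,23)  (25,26)  (22,27)
take (0,4); take (5,6); take (6,7); take (12,13); take (15,18); take (18,23); take (25,26).
Selected 7 observations.

7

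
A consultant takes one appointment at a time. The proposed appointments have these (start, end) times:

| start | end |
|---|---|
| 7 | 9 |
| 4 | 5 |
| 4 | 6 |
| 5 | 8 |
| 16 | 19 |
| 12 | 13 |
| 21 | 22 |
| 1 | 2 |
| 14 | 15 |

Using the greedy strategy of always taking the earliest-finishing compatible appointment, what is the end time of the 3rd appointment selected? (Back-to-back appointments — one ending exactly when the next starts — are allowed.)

8

Order by finish time; keep every interval that doesn't clash with the previous kept one.
Sorted by end: (1,2)  (4,5)  (4,6)  (5,8)  (7,9)  (12,13)  (14,15)  (16,19)  (21,22)
take (1,2); take (4,5); take (5,8); take (12,13); take (14,15); take (16,19); take (21,22).
Selected: (1,2) (4,5) (5,8) (12,13) (14,15) (16,19) (21,22)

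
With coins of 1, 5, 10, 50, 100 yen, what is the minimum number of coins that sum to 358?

358 = 3×100 + 1×50 + 1×5 + 3×1
Total coins = 3 + 1 + 1 + 3 = 8

8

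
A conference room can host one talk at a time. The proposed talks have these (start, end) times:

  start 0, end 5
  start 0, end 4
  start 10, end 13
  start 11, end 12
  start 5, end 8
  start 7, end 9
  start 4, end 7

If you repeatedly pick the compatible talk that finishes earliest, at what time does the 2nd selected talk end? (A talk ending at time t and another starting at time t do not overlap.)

7

Sorted by end: (0,4)  (0,5)  (4,7)  (5,8)  (7,9)  (11,12)  (10,13)
take (0,4); take (4,7); take (7,9); take (11,12).
Selected: (0,4) (4,7) (7,9) (11,12)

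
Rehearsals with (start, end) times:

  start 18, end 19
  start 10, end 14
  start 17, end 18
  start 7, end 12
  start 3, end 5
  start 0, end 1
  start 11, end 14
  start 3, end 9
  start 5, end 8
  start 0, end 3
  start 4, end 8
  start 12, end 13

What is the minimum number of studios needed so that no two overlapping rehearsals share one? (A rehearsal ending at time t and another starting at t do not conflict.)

4

starts: [0, 0, 3, 3, 4, 5, 7, 10, 11, 12, 17, 18]
ends:   [1, 3, 5, 8, 8, 9, 12, 13, 14, 14, 18, 19]
s0→1 s0→2 e1→1 e3→0 s3→1 s3→2 s4→3 e5→2 s5→3 s7→4  — peak 4.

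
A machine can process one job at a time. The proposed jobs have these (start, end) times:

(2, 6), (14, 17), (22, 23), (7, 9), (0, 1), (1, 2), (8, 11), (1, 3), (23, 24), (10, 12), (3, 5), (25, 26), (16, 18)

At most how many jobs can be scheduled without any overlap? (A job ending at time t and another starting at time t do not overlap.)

9

Sorted by end: (0,1)  (1,2)  (1,3)  (3,5)  (2,6)  (7,9)  (8,11)  (10,12)  (14,17)  (16,18)  (22,23)  (23,24)  (25,26)
take (0,1); take (1,2); skip (1,3); take (3,5); skip (2,6); take (7,9); take (10,12); take (14,17); take (22,23); take (23,24); take (25,26).
Selected 9 jobs.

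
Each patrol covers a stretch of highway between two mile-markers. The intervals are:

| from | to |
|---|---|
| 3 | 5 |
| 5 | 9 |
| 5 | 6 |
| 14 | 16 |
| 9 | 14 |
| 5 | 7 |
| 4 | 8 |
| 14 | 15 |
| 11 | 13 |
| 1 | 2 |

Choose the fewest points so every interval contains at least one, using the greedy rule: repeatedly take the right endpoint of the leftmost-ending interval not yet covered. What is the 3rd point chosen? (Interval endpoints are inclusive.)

13

By right end: [1,2]  [3,5]  [5,6]  [5,7]  [4,8]  [5,9]  [11,13]  [9,14]  [14,15]  [14,16]
[1,2] uncovered → point at 2; [3,5] uncovered → point at 5; [11,13] uncovered → point at 13; [14,15] uncovered → point at 15.
Points: 2, 5, 13, 15 (4 total).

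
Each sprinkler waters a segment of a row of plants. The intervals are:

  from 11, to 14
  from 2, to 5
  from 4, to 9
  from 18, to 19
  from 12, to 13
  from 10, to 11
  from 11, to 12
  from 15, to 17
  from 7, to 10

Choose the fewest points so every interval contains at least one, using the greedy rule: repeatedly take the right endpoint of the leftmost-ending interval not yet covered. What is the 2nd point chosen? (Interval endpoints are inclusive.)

10

Sort by right endpoint; whenever an interval is uncovered, place a point at its right end.
Sorted: [2,5] [4,9] [7,10] [10,11] [11,12] [12,13] [11,14] [15,17] [18,19]
{[2,5],[4,9]} hit by 5; {[7,10],[10,11]} hit by 10; {[11,12],[12,13],[11,14]} hit by 12; {[15,17]} hit by 17; {[18,19]} hit by 19.
Points: 5, 10, 12, 17, 19 (5 total).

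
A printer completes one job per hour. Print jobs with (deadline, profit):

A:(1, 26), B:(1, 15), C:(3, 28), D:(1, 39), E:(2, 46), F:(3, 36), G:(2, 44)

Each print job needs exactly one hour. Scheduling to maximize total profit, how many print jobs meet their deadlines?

Take jobs in profit order; each goes to the latest open slot no later than its deadline.
Profit order: E=46 G=44 D=39 F=36 C=28 A=26 B=15
Assign: E→slot 2, G→slot 1, D skipped, F→slot 3, C skipped, A skipped, B skipped.
Slots: [1:G] [2:E] [3:F]
3 of 7 scheduled.

3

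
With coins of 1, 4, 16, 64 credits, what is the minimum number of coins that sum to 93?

6

Use the largest denomination that fits, subtract, and repeat.
93 = 1×64 + 1×16 + 3×4 + 1×1
Total coins = 1 + 1 + 3 + 1 = 6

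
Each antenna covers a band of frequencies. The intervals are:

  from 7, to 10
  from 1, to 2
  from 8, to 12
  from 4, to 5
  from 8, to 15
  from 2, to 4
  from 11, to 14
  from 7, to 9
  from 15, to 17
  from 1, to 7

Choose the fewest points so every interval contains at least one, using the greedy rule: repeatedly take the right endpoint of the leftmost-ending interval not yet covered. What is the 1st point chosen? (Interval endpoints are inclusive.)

2

By right end: [1,2]  [2,4]  [4,5]  [1,7]  [7,9]  [7,10]  [8,12]  [11,14]  [8,15]  [15,17]
[1,2] uncovered → point at 2; [4,5] uncovered → point at 5; [7,9] uncovered → point at 9; [11,14] uncovered → point at 14; [15,17] uncovered → point at 17.
Points: 2, 5, 9, 14, 17 (5 total).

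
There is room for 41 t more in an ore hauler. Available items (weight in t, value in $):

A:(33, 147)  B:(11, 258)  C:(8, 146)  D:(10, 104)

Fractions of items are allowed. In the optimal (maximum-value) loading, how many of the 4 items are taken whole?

Sort by value per unit weight and fill in that order.
Ratios (sorted): B 23.45, C 18.25, D 10.40, A 4.45
take B (11 @ 258); take C (8 @ 146); take D (10 @ 104); take 12/33 of A → 53.45. Capacity used 41/41.
3 item(s) taken whole; one partial (take 12/33 of A).

3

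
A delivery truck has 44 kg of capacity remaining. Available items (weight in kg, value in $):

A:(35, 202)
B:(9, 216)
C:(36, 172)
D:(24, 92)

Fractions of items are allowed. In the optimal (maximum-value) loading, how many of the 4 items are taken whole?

Sort by value per unit weight and fill in that order.
Ratios (sorted): B 24.00, A 5.77, C 4.78, D 3.83
take B (9 @ 216); take A (35 @ 202). Capacity used 44/44.
2 item(s) taken whole.

2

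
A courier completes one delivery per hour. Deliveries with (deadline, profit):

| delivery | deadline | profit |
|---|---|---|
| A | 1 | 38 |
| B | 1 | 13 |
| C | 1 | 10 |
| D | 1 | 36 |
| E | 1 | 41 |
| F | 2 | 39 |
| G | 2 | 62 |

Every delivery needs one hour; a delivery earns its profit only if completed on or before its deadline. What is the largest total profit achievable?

Take jobs in profit order; each goes to the latest open slot no later than its deadline.
Profit order: G=62 E=41 F=39 A=38 D=36 B=13 C=10
Assign: G→slot 2, E→slot 1, F skipped, A skipped, D skipped, B skipped, C skipped.
Slots: [1:E] [2:G]
Profit = 41 + 62 = 103

103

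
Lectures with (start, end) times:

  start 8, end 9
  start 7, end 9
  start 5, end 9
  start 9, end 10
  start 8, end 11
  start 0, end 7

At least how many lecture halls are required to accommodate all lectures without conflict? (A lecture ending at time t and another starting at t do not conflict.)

4

Count concurrent intervals with a sweep; the peak is the room count.
starts: [0, 5, 7, 8, 8, 9]
ends:   [7, 9, 9, 9, 10, 11]
s0→1 s5→2 e7→1 s7→2 s8→3 s8→4  — peak 4.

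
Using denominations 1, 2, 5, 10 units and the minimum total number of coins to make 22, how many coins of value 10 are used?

2

Greedy: take as many of the largest coin as possible, then repeat with the remainder.
22 − 2×10→2 − 1×2→0
Count of 10: 2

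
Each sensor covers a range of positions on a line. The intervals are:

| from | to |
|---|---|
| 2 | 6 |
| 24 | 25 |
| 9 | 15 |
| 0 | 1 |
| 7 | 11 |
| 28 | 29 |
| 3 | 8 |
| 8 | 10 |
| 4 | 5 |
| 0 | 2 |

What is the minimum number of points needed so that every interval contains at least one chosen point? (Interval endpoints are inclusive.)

Sorted: [0,1] [0,2] [4,5] [2,6] [3,8] [8,10] [7,11] [9,15] [24,25] [28,29]
{[0,1],[0,2]} hit by 1; {[4,5],[2,6],[3,8]} hit by 5; {[8,10],[7,11],[9,15]} hit by 10; {[24,25]} hit by 25; {[28,29]} hit by 29.
Points: 1, 5, 10, 25, 29 (5 total).

5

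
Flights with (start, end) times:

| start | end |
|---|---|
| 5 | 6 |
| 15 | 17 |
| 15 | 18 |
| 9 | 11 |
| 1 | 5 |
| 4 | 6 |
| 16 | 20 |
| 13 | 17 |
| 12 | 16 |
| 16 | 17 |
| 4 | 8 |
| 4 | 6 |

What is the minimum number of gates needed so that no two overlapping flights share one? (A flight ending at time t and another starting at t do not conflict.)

5

The answer is the maximum number of intervals overlapping at any instant.
Events (time:±→running): 1:+→1 4:+→2 4:+→3 4:+→4 5:-→3 5:+→4 6:-→3 6:-→2 6:-→1 8:-→0 9:+→1 11:-→0 12:+→1 13:+→2 15:+→3 15:+→4 16:-→3 16:+→4 16:+→5 … peak 5.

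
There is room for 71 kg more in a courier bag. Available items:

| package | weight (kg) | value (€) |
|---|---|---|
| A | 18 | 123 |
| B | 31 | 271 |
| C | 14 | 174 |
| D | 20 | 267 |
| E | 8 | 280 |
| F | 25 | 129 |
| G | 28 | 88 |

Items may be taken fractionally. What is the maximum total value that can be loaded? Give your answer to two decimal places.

974.52

Ratios (sorted): E 35.00, D 13.35, C 12.43, B 8.74, A 6.83, F 5.16, G 3.14
take E (8 @ 280); take D (20 @ 267); take C (14 @ 174); take 29/31 of B → 253.52. Capacity used 71/71.
Total value = 974.52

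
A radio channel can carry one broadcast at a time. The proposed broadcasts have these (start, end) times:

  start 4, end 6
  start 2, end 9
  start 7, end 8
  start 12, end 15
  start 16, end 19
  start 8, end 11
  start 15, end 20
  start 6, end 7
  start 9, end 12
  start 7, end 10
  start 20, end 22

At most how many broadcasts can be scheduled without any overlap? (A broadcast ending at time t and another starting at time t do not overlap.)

Order by finish time; keep every interval that doesn't clash with the previous kept one.
Sorted by end: (4,6)  (6,7)  (7,8)  (2,9)  (7,10)  (8,11)  (9,12)  (12,15)  (16,19)  (15,20)  (20,22)
take (4,6); take (6,7); take (7,8); skip (2,9); take (8,11); take (12,15); take (16,19); take (20,22).
Selected 7 broadcasts.

7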